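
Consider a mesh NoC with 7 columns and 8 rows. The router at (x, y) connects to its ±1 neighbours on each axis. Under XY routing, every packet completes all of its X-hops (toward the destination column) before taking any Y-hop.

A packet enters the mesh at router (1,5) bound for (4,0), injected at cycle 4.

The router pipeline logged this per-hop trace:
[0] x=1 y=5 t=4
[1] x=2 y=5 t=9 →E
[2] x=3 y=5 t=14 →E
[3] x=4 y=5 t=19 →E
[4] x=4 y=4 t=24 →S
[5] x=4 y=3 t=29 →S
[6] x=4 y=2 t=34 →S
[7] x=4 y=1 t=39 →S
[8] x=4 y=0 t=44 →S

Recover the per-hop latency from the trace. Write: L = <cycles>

cyc[1] − cyc[0] = 9 − 4 = 5.
That increment is L by definition: L = 5.

L = 5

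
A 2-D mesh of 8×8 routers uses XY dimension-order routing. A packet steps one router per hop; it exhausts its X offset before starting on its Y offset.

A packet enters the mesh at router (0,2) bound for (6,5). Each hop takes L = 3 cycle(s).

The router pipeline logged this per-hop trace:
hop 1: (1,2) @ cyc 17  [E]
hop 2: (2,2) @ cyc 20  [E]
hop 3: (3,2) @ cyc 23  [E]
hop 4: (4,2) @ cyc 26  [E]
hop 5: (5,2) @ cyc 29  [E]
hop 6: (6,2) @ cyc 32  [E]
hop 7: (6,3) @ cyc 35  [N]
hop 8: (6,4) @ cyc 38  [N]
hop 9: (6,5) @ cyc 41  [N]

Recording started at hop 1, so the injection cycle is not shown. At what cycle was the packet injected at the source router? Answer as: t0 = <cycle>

t0 = 14

The first recorded entry is hop 1 at cycle 17.
Subtract one hop: t0 = 17 − 3 = 14.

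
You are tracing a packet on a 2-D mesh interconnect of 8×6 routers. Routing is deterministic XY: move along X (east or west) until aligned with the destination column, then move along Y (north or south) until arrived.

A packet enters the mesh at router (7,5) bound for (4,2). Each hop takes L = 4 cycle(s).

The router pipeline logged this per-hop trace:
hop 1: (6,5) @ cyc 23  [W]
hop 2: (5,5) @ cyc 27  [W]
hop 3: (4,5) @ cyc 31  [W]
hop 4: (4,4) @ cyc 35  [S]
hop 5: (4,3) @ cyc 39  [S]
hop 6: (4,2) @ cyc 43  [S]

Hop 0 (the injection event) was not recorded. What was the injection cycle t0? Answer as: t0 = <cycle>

t0 = 19

The first recorded entry is hop 1 at cycle 23.
t0 = cyc[1] − L = 23 − 4 = 19.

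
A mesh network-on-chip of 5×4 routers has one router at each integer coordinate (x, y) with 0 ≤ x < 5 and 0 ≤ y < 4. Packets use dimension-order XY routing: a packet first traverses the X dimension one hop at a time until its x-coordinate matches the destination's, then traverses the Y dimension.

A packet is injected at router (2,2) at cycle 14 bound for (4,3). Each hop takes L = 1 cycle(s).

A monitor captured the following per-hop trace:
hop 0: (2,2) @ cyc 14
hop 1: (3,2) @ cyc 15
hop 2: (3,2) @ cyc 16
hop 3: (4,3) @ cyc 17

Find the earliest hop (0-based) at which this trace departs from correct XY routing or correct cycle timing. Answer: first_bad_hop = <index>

first_bad_hop = 2

check 1→ d=(1,0) cyc+1: ok
check 2→ d=(0,0) cyc+1: BAD: non-unit step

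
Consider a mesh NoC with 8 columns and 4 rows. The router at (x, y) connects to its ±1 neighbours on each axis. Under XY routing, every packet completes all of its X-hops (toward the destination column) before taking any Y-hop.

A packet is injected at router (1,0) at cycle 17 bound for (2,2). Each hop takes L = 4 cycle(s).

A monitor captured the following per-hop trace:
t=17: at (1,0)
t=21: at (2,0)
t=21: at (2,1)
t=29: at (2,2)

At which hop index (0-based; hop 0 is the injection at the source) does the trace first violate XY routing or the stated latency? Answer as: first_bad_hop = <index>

  1: Δx=+1 Δy=+0 Δt=4 [ok]
  2: Δx=+0 Δy=+1 Δt=0 [BAD: Δcyc=0≠L]

first_bad_hop = 2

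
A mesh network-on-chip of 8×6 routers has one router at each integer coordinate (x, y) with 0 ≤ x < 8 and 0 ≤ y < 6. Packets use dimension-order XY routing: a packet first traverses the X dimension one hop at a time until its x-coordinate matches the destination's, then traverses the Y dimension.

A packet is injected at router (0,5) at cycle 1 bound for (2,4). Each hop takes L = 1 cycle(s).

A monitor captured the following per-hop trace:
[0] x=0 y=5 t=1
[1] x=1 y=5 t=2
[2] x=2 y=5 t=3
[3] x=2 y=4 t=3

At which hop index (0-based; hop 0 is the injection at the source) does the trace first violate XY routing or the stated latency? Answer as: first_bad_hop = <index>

[1] (+1,+0) / 1c ⇒ ok
[2] (+1,+0) / 1c ⇒ ok
[3] (+0,-1) / 0c ⇒ BAD: Δcyc=0≠L

first_bad_hop = 3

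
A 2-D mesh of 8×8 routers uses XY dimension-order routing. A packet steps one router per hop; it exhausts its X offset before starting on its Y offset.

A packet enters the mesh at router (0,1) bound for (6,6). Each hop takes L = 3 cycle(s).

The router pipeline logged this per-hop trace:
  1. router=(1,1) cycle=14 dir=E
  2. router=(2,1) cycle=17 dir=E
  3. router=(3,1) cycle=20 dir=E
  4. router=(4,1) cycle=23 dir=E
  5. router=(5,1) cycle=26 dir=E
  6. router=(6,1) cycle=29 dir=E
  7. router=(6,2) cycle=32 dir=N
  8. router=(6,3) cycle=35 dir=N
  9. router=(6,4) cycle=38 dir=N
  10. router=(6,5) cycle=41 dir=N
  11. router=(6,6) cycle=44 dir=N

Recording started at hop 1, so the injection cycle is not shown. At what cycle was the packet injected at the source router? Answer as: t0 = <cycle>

At hop 1 the cycle is 14; in general cyc_k = t0 + kL.
Subtract one hop: t0 = 14 − 3 = 11.

t0 = 11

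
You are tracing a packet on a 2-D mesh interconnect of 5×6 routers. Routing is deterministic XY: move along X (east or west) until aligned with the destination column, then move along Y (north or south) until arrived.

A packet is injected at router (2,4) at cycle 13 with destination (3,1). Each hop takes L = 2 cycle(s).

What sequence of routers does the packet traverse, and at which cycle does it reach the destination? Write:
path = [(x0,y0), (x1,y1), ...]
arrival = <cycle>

hop 0: (2,4) @ cyc 13
hop 1: (3,4) @ cyc 15  [E]
hop 2: (3,3) @ cyc 17  [S]
hop 3: (3,2) @ cyc 19  [S]
hop 4: (3,1) @ cyc 21  [S]

path = [(2,4), (3,4), (3,3), (3,2), (3,1)]
arrival = 21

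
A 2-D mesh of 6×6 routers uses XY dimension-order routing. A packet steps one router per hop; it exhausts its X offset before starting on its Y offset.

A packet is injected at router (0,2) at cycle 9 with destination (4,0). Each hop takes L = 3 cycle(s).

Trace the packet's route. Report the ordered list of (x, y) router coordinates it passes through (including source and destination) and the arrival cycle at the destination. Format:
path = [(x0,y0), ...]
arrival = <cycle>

hop 0: (0,2) @ cyc 9
hop 1: (1,2) @ cyc 12  [E]
hop 2: (2,2) @ cyc 15  [E]
hop 3: (3,2) @ cyc 18  [E]
hop 4: (4,2) @ cyc 21  [E]
hop 5: (4,1) @ cyc 24  [S]
hop 6: (4,0) @ cyc 27  [S]

path = [(0,2), (1,2), (2,2), (3,2), (4,2), (4,1), (4,0)]
arrival = 27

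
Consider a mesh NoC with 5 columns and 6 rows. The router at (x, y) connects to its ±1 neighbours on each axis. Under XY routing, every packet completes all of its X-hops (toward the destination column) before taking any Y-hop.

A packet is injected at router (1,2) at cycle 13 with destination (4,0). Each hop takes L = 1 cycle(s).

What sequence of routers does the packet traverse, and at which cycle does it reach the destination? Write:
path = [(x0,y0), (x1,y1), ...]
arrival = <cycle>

  0. router=(1,2) cycle=13 (inject)
  1. router=(2,2) cycle=14 dir=E
  2. router=(3,2) cycle=15 dir=E
  3. router=(4,2) cycle=16 dir=E
  4. router=(4,1) cycle=17 dir=S
  5. router=(4,0) cycle=18 dir=S

path = [(1,2), (2,2), (3,2), (4,2), (4,1), (4,0)]
arrival = 18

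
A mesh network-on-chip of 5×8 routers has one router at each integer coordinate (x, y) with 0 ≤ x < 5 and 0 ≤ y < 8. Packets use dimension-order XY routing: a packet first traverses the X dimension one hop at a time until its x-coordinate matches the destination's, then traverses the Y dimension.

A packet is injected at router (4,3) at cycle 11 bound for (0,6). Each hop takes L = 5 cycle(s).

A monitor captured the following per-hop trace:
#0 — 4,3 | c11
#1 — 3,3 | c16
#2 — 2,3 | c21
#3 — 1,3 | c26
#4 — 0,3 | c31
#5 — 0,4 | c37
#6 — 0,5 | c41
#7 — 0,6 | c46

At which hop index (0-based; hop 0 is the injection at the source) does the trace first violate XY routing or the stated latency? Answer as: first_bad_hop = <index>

first_bad_hop = 5

  1: Δx=-1 Δy=+0 Δt=5 [ok]
  2: Δx=-1 Δy=+0 Δt=5 [ok]
  3: Δx=-1 Δy=+0 Δt=5 [ok]
  4: Δx=-1 Δy=+0 Δt=5 [ok]
  5: Δx=+0 Δy=+1 Δt=6 [BAD: Δcyc=6≠L]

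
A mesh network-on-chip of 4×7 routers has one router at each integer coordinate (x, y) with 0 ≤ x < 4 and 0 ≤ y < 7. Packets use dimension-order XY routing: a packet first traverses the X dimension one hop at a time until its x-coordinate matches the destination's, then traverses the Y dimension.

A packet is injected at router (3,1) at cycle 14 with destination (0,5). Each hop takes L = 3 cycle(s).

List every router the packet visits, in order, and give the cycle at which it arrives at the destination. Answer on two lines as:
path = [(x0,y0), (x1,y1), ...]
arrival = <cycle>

path = [(3,1), (2,1), (1,1), (0,1), (0,2), (0,3), (0,4), (0,5)]
arrival = 35

  0. router=(3,1) cycle=14 (inject)
  1. router=(2,1) cycle=17 dir=W
  2. router=(1,1) cycle=20 dir=W
  3. router=(0,1) cycle=23 dir=W
  4. router=(0,2) cycle=26 dir=N
  5. router=(0,3) cycle=29 dir=N
  6. router=(0,4) cycle=32 dir=N
  7. router=(0,5) cycle=35 dir=N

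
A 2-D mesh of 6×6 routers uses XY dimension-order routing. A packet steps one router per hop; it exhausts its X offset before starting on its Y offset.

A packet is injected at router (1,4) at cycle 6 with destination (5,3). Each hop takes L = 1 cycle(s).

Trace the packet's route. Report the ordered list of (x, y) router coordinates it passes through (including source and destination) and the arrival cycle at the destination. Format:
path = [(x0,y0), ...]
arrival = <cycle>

hop 0: (1,4) @ cyc 6
hop 1: (2,4) @ cyc 7  [E]
hop 2: (3,4) @ cyc 8  [E]
hop 3: (4,4) @ cyc 9  [E]
hop 4: (5,4) @ cyc 10  [E]
hop 5: (5,3) @ cyc 11  [S]

path = [(1,4), (2,4), (3,4), (4,4), (5,4), (5,3)]
arrival = 11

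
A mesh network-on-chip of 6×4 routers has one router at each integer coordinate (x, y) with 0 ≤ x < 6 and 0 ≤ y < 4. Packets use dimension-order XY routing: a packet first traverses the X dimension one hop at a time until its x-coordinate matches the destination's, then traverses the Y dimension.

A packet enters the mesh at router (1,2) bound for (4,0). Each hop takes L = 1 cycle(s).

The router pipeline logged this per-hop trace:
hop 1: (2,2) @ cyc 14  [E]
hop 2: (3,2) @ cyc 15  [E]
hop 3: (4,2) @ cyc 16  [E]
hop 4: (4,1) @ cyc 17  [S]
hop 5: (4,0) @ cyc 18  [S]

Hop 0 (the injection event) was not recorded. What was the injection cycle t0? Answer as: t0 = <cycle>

t0 = 13

At hop 1 the cycle is 14; in general cyc_k = t0 + kL.
So t0 = 14 − 1·1 = 13.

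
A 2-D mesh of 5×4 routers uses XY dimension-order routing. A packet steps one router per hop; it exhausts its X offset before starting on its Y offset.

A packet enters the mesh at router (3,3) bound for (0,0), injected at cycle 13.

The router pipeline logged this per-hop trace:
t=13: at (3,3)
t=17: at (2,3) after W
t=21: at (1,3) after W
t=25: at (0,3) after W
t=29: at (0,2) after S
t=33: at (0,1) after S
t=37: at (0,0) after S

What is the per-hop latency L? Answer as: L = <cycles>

Δcyc across hop 0→1: 17 − 13 = 4.
Per-hop latency L = Δcyc = 4.

L = 4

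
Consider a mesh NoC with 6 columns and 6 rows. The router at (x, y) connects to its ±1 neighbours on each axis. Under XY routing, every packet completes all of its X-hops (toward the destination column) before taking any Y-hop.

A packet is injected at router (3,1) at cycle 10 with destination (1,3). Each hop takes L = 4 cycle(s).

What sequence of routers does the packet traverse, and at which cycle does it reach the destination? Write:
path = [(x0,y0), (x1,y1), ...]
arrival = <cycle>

path = [(3,1), (2,1), (1,1), (1,2), (1,3)]
arrival = 26

src (3,1)  cyc=10
W→(2,1)  cyc=14
W→(1,1)  cyc=18
N→(1,2)  cyc=22
N→(1,3)  cyc=26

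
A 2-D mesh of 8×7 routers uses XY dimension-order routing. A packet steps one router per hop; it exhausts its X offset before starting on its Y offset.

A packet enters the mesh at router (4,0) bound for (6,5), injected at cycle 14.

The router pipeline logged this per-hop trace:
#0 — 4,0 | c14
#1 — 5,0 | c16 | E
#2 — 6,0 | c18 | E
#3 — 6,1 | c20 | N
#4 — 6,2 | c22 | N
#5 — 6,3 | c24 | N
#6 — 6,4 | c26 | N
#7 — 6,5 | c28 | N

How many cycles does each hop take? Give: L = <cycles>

L = 2

Between hops 0 and 1 the cycle counter advances 16 − 14 = 2.
That increment is L by definition: L = 2.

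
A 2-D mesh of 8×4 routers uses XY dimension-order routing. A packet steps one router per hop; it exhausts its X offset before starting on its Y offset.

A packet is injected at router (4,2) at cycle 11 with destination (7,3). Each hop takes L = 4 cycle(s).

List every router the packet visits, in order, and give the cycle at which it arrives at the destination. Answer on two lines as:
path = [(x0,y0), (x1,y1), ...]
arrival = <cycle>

[0] x=4 y=2 t=11
[1] x=5 y=2 t=15 →E
[2] x=6 y=2 t=19 →E
[3] x=7 y=2 t=23 →E
[4] x=7 y=3 t=27 →N

path = [(4,2), (5,2), (6,2), (7,2), (7,3)]
arrival = 27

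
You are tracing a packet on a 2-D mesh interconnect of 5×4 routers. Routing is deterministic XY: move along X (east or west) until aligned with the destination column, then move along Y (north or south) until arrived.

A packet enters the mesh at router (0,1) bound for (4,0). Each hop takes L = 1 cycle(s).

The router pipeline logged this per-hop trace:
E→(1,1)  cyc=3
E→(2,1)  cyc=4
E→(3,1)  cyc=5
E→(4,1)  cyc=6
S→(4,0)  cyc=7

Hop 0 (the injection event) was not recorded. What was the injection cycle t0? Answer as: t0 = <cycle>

Hop 1 reached at cycle 3; hop k is at t0 + k·L.
t0 = cyc[1] − L = 3 − 1 = 2.

t0 = 2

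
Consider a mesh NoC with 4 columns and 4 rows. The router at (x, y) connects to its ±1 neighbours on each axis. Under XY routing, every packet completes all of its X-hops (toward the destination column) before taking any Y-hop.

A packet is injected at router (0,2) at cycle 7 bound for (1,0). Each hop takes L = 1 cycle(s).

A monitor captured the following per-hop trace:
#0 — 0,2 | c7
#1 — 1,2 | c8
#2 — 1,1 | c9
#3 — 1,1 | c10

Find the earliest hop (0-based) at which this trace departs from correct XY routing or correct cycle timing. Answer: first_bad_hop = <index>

hop 1: step (+1,+0), +1 cyc — ok
hop 2: step (+0,-1), +1 cyc — ok
hop 3: step (+0,+0), +1 cyc — BAD: non-unit step

first_bad_hop = 3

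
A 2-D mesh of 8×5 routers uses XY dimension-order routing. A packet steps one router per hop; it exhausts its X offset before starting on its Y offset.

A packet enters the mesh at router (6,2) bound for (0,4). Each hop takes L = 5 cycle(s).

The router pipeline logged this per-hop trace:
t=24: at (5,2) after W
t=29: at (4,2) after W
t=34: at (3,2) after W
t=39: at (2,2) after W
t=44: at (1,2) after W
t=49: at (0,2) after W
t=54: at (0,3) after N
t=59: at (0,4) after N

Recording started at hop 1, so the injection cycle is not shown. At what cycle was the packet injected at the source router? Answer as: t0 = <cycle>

t0 = 19

The first recorded entry is hop 1 at cycle 24.
Subtract one hop: t0 = 24 − 5 = 19.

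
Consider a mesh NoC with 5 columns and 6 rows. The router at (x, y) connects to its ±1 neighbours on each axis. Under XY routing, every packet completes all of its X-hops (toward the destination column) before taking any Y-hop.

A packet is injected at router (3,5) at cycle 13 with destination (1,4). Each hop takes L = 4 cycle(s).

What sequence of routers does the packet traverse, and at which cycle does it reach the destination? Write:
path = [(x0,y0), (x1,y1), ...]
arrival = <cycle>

[0] x=3 y=5 t=13
[1] x=2 y=5 t=17 →W
[2] x=1 y=5 t=21 →W
[3] x=1 y=4 t=25 →S

path = [(3,5), (2,5), (1,5), (1,4)]
arrival = 25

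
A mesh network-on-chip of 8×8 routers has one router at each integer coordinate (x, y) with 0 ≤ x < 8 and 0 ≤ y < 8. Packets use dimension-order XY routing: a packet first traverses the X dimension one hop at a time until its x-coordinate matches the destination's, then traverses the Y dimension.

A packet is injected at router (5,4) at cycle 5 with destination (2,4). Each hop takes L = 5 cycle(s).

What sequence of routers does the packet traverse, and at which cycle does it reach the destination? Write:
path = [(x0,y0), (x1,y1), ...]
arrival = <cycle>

  0. router=(5,4) cycle=5 (inject)
  1. router=(4,4) cycle=10 dir=W
  2. router=(3,4) cycle=15 dir=W
  3. router=(2,4) cycle=20 dir=W

path = [(5,4), (4,4), (3,4), (2,4)]
arrival = 20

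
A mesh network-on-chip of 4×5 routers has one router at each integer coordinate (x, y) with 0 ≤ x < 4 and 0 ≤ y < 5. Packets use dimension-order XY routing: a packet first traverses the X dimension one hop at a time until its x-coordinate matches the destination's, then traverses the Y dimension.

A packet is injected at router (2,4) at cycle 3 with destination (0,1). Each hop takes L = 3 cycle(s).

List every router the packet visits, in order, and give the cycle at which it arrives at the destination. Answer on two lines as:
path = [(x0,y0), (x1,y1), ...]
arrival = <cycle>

#0 — 2,4 | c3
#1 — 1,4 | c6 | W
#2 — 0,4 | c9 | W
#3 — 0,3 | c12 | S
#4 — 0,2 | c15 | S
#5 — 0,1 | c18 | S

path = [(2,4), (1,4), (0,4), (0,3), (0,2), (0,1)]
arrival = 18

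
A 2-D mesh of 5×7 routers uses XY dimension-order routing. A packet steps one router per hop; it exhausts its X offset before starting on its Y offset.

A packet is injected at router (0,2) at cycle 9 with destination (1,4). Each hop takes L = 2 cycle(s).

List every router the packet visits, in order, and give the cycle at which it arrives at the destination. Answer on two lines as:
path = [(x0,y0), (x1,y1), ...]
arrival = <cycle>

path = [(0,2), (1,2), (1,3), (1,4)]
arrival = 15

#0 — 0,2 | c9
#1 — 1,2 | c11 | E
#2 — 1,3 | c13 | N
#3 — 1,4 | c15 | N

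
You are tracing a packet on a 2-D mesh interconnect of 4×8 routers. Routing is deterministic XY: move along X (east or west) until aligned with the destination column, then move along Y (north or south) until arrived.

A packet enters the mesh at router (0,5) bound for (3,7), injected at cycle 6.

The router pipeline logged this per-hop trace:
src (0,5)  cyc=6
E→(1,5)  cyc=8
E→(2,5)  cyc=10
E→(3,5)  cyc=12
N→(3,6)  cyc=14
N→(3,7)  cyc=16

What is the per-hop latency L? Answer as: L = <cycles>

L = 2

cyc[1] − cyc[0] = 8 − 6 = 2.
That increment is L by definition: L = 2.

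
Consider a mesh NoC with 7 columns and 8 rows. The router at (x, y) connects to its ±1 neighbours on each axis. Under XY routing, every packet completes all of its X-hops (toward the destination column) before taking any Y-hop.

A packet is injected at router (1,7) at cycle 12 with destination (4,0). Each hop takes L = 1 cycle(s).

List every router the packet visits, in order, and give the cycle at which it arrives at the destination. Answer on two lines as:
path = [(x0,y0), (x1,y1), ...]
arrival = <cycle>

path = [(1,7), (2,7), (3,7), (4,7), (4,6), (4,5), (4,4), (4,3), (4,2), (4,1), (4,0)]
arrival = 22

t=12: at (1,7)
t=13: at (2,7) after E
t=14: at (3,7) after E
t=15: at (4,7) after E
t=16: at (4,6) after S
t=17: at (4,5) after S
t=18: at (4,4) after S
t=19: at (4,3) after S
t=20: at (4,2) after S
t=21: at (4,1) after S
t=22: at (4,0) after S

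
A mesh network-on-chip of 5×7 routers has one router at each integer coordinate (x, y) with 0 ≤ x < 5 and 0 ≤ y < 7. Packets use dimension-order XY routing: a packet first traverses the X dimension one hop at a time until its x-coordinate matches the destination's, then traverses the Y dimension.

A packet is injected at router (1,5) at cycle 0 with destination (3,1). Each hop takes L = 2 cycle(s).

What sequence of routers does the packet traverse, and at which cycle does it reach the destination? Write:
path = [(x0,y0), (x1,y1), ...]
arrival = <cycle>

path = [(1,5), (2,5), (3,5), (3,4), (3,3), (3,2), (3,1)]
arrival = 12

  0. router=(1,5) cycle=0 (inject)
  1. router=(2,5) cycle=2 dir=E
  2. router=(3,5) cycle=4 dir=E
  3. router=(3,4) cycle=6 dir=S
  4. router=(3,3) cycle=8 dir=S
  5. router=(3,2) cycle=10 dir=S
  6. router=(3,1) cycle=12 dir=S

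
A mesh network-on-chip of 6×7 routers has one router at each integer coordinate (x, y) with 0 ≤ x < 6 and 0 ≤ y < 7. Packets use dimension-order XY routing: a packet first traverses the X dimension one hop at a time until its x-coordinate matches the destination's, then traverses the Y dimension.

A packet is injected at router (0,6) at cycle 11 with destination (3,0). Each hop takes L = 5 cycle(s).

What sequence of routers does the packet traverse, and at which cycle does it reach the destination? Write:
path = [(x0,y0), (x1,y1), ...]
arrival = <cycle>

  0. router=(0,6) cycle=11 (inject)
  1. router=(1,6) cycle=16 dir=E
  2. router=(2,6) cycle=21 dir=E
  3. router=(3,6) cycle=26 dir=E
  4. router=(3,5) cycle=31 dir=S
  5. router=(3,4) cycle=36 dir=S
  6. router=(3,3) cycle=41 dir=S
  7. router=(3,2) cycle=46 dir=S
  8. router=(3,1) cycle=51 dir=S
  9. router=(3,0) cycle=56 dir=S

path = [(0,6), (1,6), (2,6), (3,6), (3,5), (3,4), (3,3), (3,2), (3,1), (3,0)]
arrival = 56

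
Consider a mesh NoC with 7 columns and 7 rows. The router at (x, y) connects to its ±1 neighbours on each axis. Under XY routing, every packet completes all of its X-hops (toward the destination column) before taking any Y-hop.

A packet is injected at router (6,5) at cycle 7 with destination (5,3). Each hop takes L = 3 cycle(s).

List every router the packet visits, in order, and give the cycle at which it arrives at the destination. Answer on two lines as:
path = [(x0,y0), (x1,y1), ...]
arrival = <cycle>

path = [(6,5), (5,5), (5,4), (5,3)]
arrival = 16

#0 — 6,5 | c7
#1 — 5,5 | c10 | W
#2 — 5,4 | c13 | S
#3 — 5,3 | c16 | S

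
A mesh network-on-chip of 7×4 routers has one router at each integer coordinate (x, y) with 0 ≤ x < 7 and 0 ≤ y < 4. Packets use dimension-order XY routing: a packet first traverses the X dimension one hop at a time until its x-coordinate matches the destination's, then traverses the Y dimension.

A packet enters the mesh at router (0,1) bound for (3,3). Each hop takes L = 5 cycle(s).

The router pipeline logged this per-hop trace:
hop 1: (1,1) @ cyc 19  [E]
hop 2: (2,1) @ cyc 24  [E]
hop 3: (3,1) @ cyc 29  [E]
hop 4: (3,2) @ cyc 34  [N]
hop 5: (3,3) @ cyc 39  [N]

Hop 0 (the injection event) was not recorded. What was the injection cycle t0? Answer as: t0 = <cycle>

Hop 1 reached at cycle 19; hop k is at t0 + k·L.
So t0 = 19 − 1·5 = 14.

t0 = 14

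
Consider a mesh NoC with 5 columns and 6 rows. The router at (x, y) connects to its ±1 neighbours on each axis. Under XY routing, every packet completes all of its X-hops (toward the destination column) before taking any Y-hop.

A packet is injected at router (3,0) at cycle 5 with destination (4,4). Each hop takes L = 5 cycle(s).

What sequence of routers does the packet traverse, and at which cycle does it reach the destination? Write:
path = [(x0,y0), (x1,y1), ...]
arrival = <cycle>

path = [(3,0), (4,0), (4,1), (4,2), (4,3), (4,4)]
arrival = 30

t=5: at (3,0)
t=10: at (4,0) after E
t=15: at (4,1) after N
t=20: at (4,2) after N
t=25: at (4,3) after N
t=30: at (4,4) after N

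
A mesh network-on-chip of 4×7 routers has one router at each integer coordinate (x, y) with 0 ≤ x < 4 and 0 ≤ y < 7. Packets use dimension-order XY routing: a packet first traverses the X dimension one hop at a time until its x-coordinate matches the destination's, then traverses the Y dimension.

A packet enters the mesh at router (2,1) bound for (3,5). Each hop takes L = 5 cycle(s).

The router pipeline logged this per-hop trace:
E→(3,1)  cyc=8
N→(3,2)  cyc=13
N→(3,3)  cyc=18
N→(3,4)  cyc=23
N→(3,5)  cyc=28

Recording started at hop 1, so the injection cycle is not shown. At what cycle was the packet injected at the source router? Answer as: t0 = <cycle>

t0 = 3

Hop 1 reached at cycle 8; hop k is at t0 + k·L.
t0 = cyc[1] − L = 8 − 5 = 3.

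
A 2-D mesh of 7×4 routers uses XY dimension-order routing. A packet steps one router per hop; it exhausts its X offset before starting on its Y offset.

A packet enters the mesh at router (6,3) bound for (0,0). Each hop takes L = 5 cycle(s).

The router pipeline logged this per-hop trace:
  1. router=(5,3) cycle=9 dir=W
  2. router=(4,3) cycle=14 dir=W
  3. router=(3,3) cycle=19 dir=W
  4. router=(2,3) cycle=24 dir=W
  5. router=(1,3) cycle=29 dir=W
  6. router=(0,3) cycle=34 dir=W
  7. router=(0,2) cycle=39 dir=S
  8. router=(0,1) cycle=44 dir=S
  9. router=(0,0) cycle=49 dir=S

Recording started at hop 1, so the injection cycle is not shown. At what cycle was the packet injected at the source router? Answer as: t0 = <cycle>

t0 = 4

The first recorded entry is hop 1 at cycle 9.
t0 = cyc[1] − L = 9 − 5 = 4.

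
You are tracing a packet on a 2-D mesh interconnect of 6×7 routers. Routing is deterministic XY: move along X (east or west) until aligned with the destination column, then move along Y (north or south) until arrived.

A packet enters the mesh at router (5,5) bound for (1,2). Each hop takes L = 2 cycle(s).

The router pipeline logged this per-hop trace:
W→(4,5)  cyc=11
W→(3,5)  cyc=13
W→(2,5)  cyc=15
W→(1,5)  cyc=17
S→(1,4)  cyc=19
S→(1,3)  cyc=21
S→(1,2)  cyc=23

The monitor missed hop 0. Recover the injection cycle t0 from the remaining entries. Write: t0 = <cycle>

t0 = 9

The first recorded entry is hop 1 at cycle 11.
Therefore t0 = 11 − L = 9.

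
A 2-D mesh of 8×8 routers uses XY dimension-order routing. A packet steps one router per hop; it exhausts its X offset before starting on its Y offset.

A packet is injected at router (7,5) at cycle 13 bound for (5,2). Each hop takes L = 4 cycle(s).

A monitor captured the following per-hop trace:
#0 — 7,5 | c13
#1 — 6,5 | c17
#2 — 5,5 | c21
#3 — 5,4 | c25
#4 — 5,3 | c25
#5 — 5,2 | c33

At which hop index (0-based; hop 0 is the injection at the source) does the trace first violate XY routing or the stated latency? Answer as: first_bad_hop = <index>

  1: Δx=-1 Δy=+0 Δt=4 [ok]
  2: Δx=-1 Δy=+0 Δt=4 [ok]
  3: Δx=+0 Δy=-1 Δt=4 [ok]
  4: Δx=+0 Δy=-1 Δt=0 [BAD: Δcyc=0≠L]

first_bad_hop = 4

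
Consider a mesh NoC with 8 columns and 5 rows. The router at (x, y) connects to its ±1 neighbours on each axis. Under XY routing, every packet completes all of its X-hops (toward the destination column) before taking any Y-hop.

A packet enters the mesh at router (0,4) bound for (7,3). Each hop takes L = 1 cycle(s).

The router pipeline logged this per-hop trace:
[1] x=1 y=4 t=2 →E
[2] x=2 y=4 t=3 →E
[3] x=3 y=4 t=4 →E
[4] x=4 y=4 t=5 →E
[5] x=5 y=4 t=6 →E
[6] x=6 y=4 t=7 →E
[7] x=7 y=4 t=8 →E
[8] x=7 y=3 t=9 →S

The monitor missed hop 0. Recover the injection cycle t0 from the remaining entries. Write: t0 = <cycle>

The first recorded entry is hop 1 at cycle 2.
t0 = cyc[1] − L = 2 − 1 = 1.

t0 = 1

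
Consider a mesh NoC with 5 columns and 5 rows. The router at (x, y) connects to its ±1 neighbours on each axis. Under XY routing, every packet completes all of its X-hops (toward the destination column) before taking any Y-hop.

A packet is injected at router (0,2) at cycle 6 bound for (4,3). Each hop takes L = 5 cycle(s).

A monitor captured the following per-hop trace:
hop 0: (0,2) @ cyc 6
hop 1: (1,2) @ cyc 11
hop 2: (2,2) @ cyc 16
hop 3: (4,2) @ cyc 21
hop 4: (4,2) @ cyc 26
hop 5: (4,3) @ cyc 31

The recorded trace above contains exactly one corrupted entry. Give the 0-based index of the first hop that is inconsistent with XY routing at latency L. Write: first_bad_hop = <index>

[1] (+1,+0) / 5c ⇒ ok
[2] (+1,+0) / 5c ⇒ ok
[3] (+2,+0) / 5c ⇒ BAD: non-unit step

first_bad_hop = 3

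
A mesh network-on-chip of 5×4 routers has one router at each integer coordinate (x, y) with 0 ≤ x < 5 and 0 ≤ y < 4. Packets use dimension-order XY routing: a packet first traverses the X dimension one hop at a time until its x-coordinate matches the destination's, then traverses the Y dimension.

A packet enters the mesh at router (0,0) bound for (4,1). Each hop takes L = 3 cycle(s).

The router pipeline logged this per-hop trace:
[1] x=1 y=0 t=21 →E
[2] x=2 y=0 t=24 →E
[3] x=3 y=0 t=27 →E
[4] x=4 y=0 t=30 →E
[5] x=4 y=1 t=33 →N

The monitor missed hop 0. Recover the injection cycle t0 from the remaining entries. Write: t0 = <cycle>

t0 = 18

At hop 1 the cycle is 21; in general cyc_k = t0 + kL.
t0 = cyc[1] − L = 21 − 3 = 18.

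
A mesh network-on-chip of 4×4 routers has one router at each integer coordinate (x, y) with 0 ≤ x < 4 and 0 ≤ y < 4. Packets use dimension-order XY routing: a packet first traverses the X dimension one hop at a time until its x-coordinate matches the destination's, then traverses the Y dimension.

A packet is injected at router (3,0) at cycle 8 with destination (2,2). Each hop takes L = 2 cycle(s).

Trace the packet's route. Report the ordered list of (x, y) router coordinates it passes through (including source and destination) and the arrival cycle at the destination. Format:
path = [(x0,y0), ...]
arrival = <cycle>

path = [(3,0), (2,0), (2,1), (2,2)]
arrival = 14

  0. router=(3,0) cycle=8 (inject)
  1. router=(2,0) cycle=10 dir=W
  2. router=(2,1) cycle=12 dir=N
  3. router=(2,2) cycle=14 dir=N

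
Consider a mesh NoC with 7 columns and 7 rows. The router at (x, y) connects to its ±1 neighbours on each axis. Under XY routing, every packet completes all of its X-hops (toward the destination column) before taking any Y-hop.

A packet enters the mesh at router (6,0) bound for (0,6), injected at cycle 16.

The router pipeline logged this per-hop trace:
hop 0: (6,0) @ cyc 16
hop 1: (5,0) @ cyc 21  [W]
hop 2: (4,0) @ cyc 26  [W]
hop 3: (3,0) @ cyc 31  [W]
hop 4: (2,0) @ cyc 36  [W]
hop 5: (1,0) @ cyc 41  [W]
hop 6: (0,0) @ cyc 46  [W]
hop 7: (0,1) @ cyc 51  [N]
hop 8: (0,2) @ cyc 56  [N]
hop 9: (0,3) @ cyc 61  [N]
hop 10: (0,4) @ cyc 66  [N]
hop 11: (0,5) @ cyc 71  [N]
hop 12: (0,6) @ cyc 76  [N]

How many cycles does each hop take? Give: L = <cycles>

L = 5

From hop 0 (16) to hop 1 (21): +5 cycles.
One hop costs L cycles, so L = 5.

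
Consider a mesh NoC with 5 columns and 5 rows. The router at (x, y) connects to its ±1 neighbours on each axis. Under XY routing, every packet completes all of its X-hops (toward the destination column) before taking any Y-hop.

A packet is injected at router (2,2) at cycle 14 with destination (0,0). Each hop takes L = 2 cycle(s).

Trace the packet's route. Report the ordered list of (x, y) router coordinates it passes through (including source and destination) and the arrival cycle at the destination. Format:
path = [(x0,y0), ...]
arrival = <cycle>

hop 0: (2,2) @ cyc 14
hop 1: (1,2) @ cyc 16  [W]
hop 2: (0,2) @ cyc 18  [W]
hop 3: (0,1) @ cyc 20  [S]
hop 4: (0,0) @ cyc 22  [S]

path = [(2,2), (1,2), (0,2), (0,1), (0,0)]
arrival = 22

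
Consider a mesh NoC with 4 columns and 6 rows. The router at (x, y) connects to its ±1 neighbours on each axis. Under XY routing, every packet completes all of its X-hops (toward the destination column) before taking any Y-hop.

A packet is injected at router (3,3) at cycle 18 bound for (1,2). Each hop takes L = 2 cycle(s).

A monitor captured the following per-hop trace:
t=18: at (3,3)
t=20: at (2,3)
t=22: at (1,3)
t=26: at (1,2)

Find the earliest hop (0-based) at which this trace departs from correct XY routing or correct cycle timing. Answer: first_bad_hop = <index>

first_bad_hop = 3

  1: Δx=-1 Δy=+0 Δt=2 [ok]
  2: Δx=-1 Δy=+0 Δt=2 [ok]
  3: Δx=+0 Δy=-1 Δt=4 [BAD: Δcyc=4≠L]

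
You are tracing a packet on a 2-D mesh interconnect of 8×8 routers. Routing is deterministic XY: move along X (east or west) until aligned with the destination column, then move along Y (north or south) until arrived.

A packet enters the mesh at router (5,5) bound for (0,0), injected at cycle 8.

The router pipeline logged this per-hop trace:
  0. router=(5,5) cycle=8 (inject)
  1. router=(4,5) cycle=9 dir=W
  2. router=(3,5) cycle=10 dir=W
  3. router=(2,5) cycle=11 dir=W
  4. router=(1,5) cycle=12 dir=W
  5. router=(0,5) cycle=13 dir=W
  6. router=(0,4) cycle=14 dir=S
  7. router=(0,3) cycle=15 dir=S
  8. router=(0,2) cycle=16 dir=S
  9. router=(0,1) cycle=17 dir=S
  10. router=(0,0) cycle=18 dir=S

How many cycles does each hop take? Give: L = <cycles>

cyc[1] − cyc[0] = 9 − 8 = 1.
Each hop adds L, hence L = 1.

L = 1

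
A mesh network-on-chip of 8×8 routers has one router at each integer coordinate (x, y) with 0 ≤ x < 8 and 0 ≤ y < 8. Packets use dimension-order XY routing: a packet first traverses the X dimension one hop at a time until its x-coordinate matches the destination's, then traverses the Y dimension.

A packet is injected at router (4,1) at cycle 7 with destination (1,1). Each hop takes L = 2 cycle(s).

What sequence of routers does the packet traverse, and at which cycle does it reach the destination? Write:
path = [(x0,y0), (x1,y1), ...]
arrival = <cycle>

path = [(4,1), (3,1), (2,1), (1,1)]
arrival = 13

hop 0: (4,1) @ cyc 7
hop 1: (3,1) @ cyc 9  [W]
hop 2: (2,1) @ cyc 11  [W]
hop 3: (1,1) @ cyc 13  [W]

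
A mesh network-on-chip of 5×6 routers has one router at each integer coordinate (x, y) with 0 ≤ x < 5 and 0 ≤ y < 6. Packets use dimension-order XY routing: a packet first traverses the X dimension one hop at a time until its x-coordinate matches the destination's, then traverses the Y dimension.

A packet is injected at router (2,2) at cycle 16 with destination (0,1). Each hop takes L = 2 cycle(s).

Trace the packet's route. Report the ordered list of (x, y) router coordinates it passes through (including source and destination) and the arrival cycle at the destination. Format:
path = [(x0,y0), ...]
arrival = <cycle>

hop 0: (2,2) @ cyc 16
hop 1: (1,2) @ cyc 18  [W]
hop 2: (0,2) @ cyc 20  [W]
hop 3: (0,1) @ cyc 22  [S]

path = [(2,2), (1,2), (0,2), (0,1)]
arrival = 22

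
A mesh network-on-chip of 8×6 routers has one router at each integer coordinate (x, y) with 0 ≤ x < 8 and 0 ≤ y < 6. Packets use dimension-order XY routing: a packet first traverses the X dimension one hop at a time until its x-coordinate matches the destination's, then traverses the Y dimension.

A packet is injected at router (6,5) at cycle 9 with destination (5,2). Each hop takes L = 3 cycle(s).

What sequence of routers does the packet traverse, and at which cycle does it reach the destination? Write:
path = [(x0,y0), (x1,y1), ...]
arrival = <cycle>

t=9: at (6,5)
t=12: at (5,5) after W
t=15: at (5,4) after S
t=18: at (5,3) after S
t=21: at (5,2) after S

path = [(6,5), (5,5), (5,4), (5,3), (5,2)]
arrival = 21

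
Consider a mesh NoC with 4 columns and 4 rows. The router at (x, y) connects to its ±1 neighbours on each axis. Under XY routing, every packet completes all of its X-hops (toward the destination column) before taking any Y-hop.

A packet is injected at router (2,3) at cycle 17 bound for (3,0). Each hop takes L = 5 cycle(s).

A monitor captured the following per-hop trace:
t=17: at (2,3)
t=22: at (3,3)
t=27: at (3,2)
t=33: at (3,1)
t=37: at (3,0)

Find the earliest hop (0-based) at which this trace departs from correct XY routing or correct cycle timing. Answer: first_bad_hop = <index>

first_bad_hop = 3

[1] (+1,+0) / 5c ⇒ ok
[2] (+0,-1) / 5c ⇒ ok
[3] (+0,-1) / 6c ⇒ BAD: Δcyc=6≠L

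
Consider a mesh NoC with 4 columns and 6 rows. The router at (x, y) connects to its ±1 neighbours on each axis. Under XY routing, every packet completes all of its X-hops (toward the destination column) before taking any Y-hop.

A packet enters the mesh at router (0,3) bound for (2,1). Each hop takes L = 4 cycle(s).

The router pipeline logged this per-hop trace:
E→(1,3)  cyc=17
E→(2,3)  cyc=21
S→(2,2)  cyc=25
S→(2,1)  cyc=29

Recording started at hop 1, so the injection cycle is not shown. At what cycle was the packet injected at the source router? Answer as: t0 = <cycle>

t0 = 13

cyc[1] = 17 and cyc[k] = t0 + k·L for every k.
Subtract one hop: t0 = 17 − 4 = 13.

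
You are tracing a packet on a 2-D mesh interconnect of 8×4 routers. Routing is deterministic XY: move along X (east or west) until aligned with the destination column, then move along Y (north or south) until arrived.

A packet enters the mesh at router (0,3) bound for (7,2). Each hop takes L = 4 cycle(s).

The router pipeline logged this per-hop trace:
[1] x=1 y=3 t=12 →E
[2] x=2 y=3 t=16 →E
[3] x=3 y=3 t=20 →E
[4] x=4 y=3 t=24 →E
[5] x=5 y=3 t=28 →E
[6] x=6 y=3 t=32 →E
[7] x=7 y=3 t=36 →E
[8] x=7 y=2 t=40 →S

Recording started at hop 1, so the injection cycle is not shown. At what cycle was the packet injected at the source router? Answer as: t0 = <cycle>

t0 = 8

Hop 1 reached at cycle 12; hop k is at t0 + k·L.
Therefore t0 = 12 − L = 8.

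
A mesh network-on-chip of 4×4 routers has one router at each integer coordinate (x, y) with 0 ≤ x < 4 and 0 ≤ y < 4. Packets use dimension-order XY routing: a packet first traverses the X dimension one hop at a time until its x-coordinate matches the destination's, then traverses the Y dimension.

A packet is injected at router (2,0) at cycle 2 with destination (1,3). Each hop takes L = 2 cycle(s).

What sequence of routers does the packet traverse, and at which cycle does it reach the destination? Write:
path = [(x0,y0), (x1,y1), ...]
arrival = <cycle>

path = [(2,0), (1,0), (1,1), (1,2), (1,3)]
arrival = 10

hop 0: (2,0) @ cyc 2
hop 1: (1,0) @ cyc 4  [W]
hop 2: (1,1) @ cyc 6  [N]
hop 3: (1,2) @ cyc 8  [N]
hop 4: (1,3) @ cyc 10  [N]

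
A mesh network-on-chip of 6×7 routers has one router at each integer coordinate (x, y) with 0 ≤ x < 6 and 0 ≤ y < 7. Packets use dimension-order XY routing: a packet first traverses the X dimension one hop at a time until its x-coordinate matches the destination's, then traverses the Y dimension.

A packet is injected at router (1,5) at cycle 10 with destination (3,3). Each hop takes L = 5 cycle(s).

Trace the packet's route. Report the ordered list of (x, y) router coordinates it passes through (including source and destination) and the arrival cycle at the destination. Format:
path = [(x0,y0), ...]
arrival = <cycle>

  0. router=(1,5) cycle=10 (inject)
  1. router=(2,5) cycle=15 dir=E
  2. router=(3,5) cycle=20 dir=E
  3. router=(3,4) cycle=25 dir=S
  4. router=(3,3) cycle=30 dir=S

path = [(1,5), (2,5), (3,5), (3,4), (3,3)]
arrival = 30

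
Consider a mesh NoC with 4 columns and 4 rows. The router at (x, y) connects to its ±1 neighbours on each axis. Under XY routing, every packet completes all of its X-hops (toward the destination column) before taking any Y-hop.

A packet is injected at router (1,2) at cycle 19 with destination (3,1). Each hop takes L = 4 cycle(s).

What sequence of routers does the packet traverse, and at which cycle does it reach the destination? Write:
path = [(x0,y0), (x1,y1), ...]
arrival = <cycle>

path = [(1,2), (2,2), (3,2), (3,1)]
arrival = 31

src (1,2)  cyc=19
E→(2,2)  cyc=23
E→(3,2)  cyc=27
S→(3,1)  cyc=31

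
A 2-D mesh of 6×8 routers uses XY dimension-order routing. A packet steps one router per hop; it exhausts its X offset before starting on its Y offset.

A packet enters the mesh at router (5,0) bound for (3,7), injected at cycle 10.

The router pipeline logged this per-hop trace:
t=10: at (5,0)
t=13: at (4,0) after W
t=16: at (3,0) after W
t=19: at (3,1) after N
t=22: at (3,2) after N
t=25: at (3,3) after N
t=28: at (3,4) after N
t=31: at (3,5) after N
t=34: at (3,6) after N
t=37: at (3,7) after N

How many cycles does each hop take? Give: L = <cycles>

cyc[1] − cyc[0] = 13 − 10 = 3.
Each hop adds L, hence L = 3.

L = 3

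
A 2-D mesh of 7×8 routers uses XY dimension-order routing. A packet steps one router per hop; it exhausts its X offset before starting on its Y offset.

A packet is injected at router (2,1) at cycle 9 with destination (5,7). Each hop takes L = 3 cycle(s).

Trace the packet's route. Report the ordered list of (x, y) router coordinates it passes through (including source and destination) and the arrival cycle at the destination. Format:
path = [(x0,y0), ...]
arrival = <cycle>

path = [(2,1), (3,1), (4,1), (5,1), (5,2), (5,3), (5,4), (5,5), (5,6), (5,7)]
arrival = 36

t=9: at (2,1)
t=12: at (3,1) after E
t=15: at (4,1) after E
t=18: at (5,1) after E
t=21: at (5,2) after N
t=24: at (5,3) after N
t=27: at (5,4) after N
t=30: at (5,5) after N
t=33: at (5,6) after N
t=36: at (5,7) after N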